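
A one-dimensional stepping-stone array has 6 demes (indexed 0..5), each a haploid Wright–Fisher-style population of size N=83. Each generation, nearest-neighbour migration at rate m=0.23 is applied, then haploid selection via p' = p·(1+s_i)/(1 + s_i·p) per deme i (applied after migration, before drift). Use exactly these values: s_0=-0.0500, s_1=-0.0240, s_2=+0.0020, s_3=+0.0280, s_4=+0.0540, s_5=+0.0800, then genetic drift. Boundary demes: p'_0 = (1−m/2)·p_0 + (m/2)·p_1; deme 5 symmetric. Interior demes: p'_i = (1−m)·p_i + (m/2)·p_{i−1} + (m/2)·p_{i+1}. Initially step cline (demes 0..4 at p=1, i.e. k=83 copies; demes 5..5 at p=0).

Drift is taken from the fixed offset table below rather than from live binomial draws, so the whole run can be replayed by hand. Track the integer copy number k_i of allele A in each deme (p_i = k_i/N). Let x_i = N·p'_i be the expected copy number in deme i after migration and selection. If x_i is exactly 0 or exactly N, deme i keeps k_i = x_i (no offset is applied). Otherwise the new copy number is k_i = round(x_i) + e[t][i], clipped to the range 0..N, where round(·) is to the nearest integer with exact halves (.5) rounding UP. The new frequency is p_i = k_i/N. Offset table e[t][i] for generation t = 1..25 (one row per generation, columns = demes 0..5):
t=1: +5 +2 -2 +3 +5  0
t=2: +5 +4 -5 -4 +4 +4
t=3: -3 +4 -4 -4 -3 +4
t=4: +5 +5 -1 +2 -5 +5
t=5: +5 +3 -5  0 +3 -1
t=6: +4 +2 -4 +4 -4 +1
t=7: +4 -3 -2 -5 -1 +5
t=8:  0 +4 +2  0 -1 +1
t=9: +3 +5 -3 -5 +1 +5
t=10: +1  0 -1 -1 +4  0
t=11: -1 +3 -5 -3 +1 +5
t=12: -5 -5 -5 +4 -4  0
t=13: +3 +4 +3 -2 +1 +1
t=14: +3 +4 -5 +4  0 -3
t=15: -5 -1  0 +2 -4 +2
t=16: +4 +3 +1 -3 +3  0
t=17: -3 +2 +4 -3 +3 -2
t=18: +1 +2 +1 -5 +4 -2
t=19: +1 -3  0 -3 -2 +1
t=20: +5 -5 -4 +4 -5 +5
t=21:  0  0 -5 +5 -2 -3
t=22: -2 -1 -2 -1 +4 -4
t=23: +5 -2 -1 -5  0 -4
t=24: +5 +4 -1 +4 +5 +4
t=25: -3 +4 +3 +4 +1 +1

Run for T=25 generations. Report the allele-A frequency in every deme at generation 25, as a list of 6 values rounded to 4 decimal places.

t=0: k=[83 83 83 83 83 0]
t=1: x=[83.0000 83.0000 83.0000 83.0000 73.8904 10.2146] k=[83 83 83 83 79 10]
t=2: x=[83.0000 83.0000 83.0000 82.5525 72.0352 19.0406] k=[83 83 83 79 76 23]
t=3: x=[83.0000 83.0000 82.5409 79.2160 70.8073 30.5654] k=[83 83 79 75 68 35]
t=4: x=[83.0000 82.5288 79.0076 74.8600 65.7400 40.3884] k=[83 83 78 77 61 45]
t=5: x=[83.0000 82.4110 78.4686 75.4663 61.8398 48.4020] k=[83 83 73 75 65 47]
t=6: x=[83.0000 81.8221 74.3954 73.8473 64.8372 50.6023] k=[83 83 70 78 61 52]
t=7: x=[83.0000 81.4689 72.4334 75.3196 62.7363 54.4923] k=[83 78 70 70 62 59]
t=8: x=[82.3950 77.5322 70.9406 69.3970 63.3740 60.6249] k=[82 82 73 69 62 62]
t=9: x=[81.9480 80.9162 73.5917 68.9797 63.5978 63.1842] k=[83 83 71 64 65 68]
t=10: x=[83.0000 81.5866 71.5947 65.3075 65.9534 68.5944] k=[83 82 71 64 70 69]
t=11: x=[82.8790 80.7985 71.4798 65.8734 69.7897 69.9822] k=[82 83 66 63 71 75]
t=12: x=[82.0689 80.8804 67.6350 64.6626 71.0867 75.1071] k=[77 76 63 69 67 75]
t=13: x=[76.5880 74.4352 65.2129 68.4150 68.7805 74.6745] k=[80 78 68 66 70 76]
t=14: x=[79.6069 76.9450 68.9433 67.0489 70.7880 75.8304] k=[83 81 64 71 71 73]
t=15: x=[82.7579 79.1876 66.7861 70.4912 71.7513 73.4405] k=[78 78 67 72 68 75]
t=16: x=[77.7535 76.5928 68.8634 71.2464 69.8573 74.7826] k=[82 80 70 68 73 75]
t=17: x=[81.7063 78.9883 70.9406 69.1270 73.1219 75.3232] k=[79 81 75 66 76 73]
t=18: x=[79.0410 80.0108 74.6700 68.5181 74.8977 73.9825] k=[80 82 76 64 79 72]
t=19: x=[80.0893 81.0339 75.3239 67.4569 76.7795 73.4735] k=[81 78 75 64 75 74]
t=20: x=[80.5352 77.8846 74.0959 66.8915 74.0487 74.7074] k=[83 73 70 71 69 80]
t=21: x=[81.7904 73.6045 70.4813 70.9424 71.0434 79.0358] k=[82 74 65 76 69 76]
t=22: x=[80.9814 73.6860 67.3254 74.1507 71.1542 75.7225] k=[79 73 65 73 75 72]
t=23: x=[78.0778 72.5501 66.8660 72.5646 74.8210 73.0395] k=[83 71 66 68 75 69]
t=24: x=[81.5486 71.5676 66.8310 68.9012 73.9384 70.5278] k=[83 76 66 73 79 75]
t=25: x=[82.1531 75.4907 67.9796 73.1277 78.0983 75.9712] k=[79 79 71 77 79 77]

[0.9518, 0.9518, 0.8554, 0.9277, 0.9518, 0.9277]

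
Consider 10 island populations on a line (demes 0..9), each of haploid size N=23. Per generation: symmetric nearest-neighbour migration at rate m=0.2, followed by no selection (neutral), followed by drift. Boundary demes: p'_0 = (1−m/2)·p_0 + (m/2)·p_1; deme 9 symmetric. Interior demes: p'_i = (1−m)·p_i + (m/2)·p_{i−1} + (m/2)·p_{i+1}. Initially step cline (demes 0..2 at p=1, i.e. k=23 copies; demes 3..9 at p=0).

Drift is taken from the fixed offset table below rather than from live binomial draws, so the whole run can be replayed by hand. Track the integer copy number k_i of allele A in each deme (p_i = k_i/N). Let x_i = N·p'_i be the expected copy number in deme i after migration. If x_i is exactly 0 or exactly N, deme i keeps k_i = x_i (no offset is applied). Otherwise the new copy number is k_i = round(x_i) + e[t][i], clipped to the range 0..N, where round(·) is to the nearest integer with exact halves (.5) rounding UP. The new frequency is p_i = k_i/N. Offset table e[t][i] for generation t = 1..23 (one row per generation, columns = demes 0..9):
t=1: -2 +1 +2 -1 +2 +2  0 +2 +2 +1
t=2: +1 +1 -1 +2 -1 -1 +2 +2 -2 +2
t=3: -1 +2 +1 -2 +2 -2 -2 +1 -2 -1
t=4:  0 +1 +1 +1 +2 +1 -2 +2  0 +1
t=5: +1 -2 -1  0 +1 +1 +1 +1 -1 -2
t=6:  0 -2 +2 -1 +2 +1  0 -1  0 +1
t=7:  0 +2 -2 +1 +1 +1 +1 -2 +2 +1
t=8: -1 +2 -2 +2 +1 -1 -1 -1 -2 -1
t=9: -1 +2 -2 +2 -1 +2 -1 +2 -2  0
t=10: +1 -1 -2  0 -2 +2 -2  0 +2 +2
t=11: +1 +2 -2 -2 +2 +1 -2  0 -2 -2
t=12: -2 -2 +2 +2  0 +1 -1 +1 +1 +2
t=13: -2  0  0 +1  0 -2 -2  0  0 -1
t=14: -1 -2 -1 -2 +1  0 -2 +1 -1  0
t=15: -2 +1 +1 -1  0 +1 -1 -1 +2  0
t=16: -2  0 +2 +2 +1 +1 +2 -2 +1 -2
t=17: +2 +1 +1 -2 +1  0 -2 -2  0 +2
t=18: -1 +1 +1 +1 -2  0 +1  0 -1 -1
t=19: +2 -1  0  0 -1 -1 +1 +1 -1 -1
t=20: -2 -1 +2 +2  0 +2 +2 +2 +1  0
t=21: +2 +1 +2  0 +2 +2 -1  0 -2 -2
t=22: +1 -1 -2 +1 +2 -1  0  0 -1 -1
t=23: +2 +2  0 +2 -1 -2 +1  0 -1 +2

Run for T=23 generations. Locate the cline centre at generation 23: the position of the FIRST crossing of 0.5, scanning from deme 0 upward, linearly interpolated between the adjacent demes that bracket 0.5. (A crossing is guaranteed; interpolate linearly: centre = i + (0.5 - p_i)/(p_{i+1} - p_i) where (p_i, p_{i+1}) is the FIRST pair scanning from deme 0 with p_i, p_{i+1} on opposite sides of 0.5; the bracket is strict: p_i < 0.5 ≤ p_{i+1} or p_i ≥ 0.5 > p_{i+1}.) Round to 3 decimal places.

t=0: k=[23 23 23 0 0 0 0 0 0 0]
t=1: x=[23.0000 23.0000 20.7000 2.3000 0.0000 0.0000 0.0000 0.0000 0.0000 0.0000] k=[23 23 23 1 0 0 0 0 0 0]
t=2: x=[23.0000 23.0000 20.8000 3.1000 0.1000 0.0000 0.0000 0.0000 0.0000 0.0000] k=[23 23 20 5 0 0 0 0 0 0]
t=3: x=[23.0000 22.7000 18.8000 6.0000 0.5000 0.0000 0.0000 0.0000 0.0000 0.0000] k=[23 23 20 4 3 0 0 0 0 0]
t=4: x=[23.0000 22.7000 18.7000 5.5000 2.8000 0.3000 0.0000 0.0000 0.0000 0.0000] k=[23 23 20 7 5 1 0 0 0 0]
t=5: x=[23.0000 22.7000 19.0000 8.1000 4.8000 1.3000 0.1000 0.0000 0.0000 0.0000] k=[23 21 18 8 6 2 1 0 0 0]
t=6: x=[22.8000 20.9000 17.3000 8.8000 5.8000 2.3000 1.0000 0.1000 0.0000 0.0000] k=[23 19 19 8 8 3 1 0 0 0]
t=7: x=[22.6000 19.4000 17.9000 9.1000 7.5000 3.3000 1.1000 0.1000 0.0000 0.0000] k=[23 21 16 10 9 4 2 0 0 0]
t=8: x=[22.8000 20.7000 15.9000 10.5000 8.6000 4.3000 2.0000 0.2000 0.0000 0.0000] k=[22 23 14 13 10 3 1 0 0 0]
t=9: x=[22.1000 22.0000 14.8000 12.8000 9.6000 3.5000 1.1000 0.1000 0.0000 0.0000] k=[21 23 13 15 9 6 0 2 0 0]
t=10: x=[21.2000 21.8000 14.2000 14.2000 9.3000 5.7000 0.8000 1.6000 0.2000 0.0000] k=[22 21 12 14 7 8 0 2 2 0]
t=11: x=[21.9000 20.2000 13.1000 13.1000 7.8000 7.1000 1.0000 1.8000 1.8000 0.2000] k=[23 22 11 11 10 8 0 2 0 0]
t=12: x=[22.9000 21.0000 12.1000 10.9000 9.9000 7.4000 1.0000 1.6000 0.2000 0.0000] k=[21 19 14 13 10 8 0 3 1 0]
t=13: x=[20.8000 18.7000 14.4000 12.8000 10.1000 7.4000 1.1000 2.5000 1.1000 0.1000] k=[19 19 14 14 10 5 0 3 1 0]
t=14: x=[19.0000 18.5000 14.5000 13.6000 9.9000 5.0000 0.8000 2.5000 1.1000 0.1000] k=[18 17 14 12 11 5 0 4 0 0]
t=15: x=[17.9000 16.8000 14.1000 12.1000 10.5000 5.1000 0.9000 3.2000 0.4000 0.0000] k=[16 18 15 11 11 6 0 2 2 0]
t=16: x=[16.2000 17.5000 14.9000 11.4000 10.5000 5.9000 0.8000 1.8000 1.8000 0.2000] k=[14 18 17 13 12 7 3 0 3 0]
t=17: x=[14.4000 17.5000 16.7000 13.3000 11.6000 7.1000 3.1000 0.6000 2.4000 0.3000] k=[16 19 18 11 13 7 1 0 2 2]
t=18: x=[16.3000 18.6000 17.4000 11.9000 12.2000 7.0000 1.5000 0.3000 1.8000 2.0000] k=[15 20 18 13 10 7 3 0 1 1]
t=19: x=[15.5000 19.3000 17.7000 13.2000 10.0000 6.9000 3.1000 0.4000 0.9000 1.0000] k=[18 18 18 13 9 6 4 1 0 0]
t=20: x=[18.0000 18.0000 17.5000 13.1000 9.1000 6.1000 3.9000 1.2000 0.1000 0.0000] k=[16 17 20 15 9 8 6 3 1 0]
t=21: x=[16.1000 17.2000 19.2000 14.9000 9.5000 7.9000 5.9000 3.1000 1.1000 0.1000] k=[18 18 21 15 12 10 5 3 0 0]
t=22: x=[18.0000 18.3000 20.1000 15.3000 12.1000 9.7000 5.3000 2.9000 0.3000 0.0000] k=[19 17 18 16 14 9 5 3 0 0]
t=23: x=[18.8000 17.3000 17.7000 16.0000 13.7000 9.1000 5.2000 2.9000 0.3000 0.0000] k=[21 19 18 18 13 7 6 3 0 0]

4.250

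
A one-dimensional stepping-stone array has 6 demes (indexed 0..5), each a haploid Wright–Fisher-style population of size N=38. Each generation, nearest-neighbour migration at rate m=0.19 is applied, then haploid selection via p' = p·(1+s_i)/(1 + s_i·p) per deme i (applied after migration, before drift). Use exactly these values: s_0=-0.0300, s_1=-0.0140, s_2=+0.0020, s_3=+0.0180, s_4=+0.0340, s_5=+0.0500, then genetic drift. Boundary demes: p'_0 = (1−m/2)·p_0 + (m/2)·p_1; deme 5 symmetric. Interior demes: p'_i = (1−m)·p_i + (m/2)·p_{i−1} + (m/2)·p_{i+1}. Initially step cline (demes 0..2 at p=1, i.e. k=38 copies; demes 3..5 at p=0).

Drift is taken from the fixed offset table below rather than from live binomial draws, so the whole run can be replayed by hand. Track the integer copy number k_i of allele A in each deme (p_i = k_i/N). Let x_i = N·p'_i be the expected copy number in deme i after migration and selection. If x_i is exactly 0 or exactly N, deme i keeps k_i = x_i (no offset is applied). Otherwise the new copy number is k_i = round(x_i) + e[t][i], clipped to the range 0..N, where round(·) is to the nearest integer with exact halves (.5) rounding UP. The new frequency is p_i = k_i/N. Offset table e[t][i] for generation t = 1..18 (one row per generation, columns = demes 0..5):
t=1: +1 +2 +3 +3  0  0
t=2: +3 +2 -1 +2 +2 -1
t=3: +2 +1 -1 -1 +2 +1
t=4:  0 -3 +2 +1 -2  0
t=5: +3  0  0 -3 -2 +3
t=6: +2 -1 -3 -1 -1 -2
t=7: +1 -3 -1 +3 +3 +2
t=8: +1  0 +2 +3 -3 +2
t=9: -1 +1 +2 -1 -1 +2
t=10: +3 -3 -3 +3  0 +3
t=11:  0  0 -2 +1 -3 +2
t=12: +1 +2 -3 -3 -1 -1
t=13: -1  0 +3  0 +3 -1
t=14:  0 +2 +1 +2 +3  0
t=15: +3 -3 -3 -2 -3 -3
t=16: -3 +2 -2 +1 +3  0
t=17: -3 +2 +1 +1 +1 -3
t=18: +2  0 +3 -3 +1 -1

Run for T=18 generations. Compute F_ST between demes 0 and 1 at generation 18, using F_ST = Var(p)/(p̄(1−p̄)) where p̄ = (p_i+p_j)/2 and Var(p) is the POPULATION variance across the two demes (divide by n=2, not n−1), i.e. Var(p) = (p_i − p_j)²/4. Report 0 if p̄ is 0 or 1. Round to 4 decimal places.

0.0046

t=0: k=[38 38 38 0 0 0]
t=1: x=[38.0000 38.0000 34.3965 3.6687 0.0000 0.0000] k=[38 38 37 7 0 0]
t=2: x=[38.0000 37.9037 34.2518 9.3098 0.6872 0.0000] k=[38 38 33 11 3 0]
t=3: x=[38.0000 37.5183 31.3959 12.4791 3.5820 0.2991] k=[38 38 30 11 6 1]
t=4: x=[38.0000 37.2294 28.9688 12.4791 6.1709 1.5458] k=[38 34 31 13 4 2]
t=5: x=[37.6084 34.0453 29.5881 14.0124 4.8036 2.2929] k=[38 34 30 11 3 5]
t=6: x=[37.6084 33.9493 28.5892 12.1922 4.0699 5.0187] k=[38 33 26 11 3 3]
t=7: x=[37.5105 32.7465 25.2569 11.8097 3.8748 3.1376] k=[38 30 24 15 7 5]
t=8: x=[37.2170 30.1022 23.7328 15.2576 7.7747 5.4125] k=[38 30 26 18 5 7]
t=9: x=[37.2170 30.2937 25.6367 17.6936 6.6055 7.0870] k=[36 31 28 17 6 9]
t=10: x=[35.4536 31.1108 27.2554 17.1678 7.5298 9.0470] k=[38 28 24 20 8 12]
t=11: x=[37.0214 28.4697 24.0177 19.4094 9.7605 12.0173] k=[37 28 22 20 7 14]
t=12: x=[36.0905 28.1827 22.3984 19.1245 9.1299 13.7603] k=[37 30 19 16 8 13]
t=13: x=[36.2858 29.5275 19.7789 15.6891 9.4707 12.9380] k=[35 30 23 16 12 12]
t=14: x=[34.4276 29.7191 23.0181 16.4512 12.6607 12.4041] k=[34 32 24 18 16 12]
t=15: x=[33.6951 31.3530 24.2076 18.5493 16.1195 12.7906] k=[37 28 21 17 13 10]
t=16: x=[36.0905 28.0870 21.3037 17.1678 13.3834 10.6551] k=[33 30 19 18 16 11]
t=17: x=[32.5749 29.1446 19.9689 18.0740 16.0240 11.8695] k=[30 31 21 19 17 9]
t=18: x=[29.9026 29.8652 21.7786 19.1695 16.7425 10.1181] k=[32 30 25 16 18 9]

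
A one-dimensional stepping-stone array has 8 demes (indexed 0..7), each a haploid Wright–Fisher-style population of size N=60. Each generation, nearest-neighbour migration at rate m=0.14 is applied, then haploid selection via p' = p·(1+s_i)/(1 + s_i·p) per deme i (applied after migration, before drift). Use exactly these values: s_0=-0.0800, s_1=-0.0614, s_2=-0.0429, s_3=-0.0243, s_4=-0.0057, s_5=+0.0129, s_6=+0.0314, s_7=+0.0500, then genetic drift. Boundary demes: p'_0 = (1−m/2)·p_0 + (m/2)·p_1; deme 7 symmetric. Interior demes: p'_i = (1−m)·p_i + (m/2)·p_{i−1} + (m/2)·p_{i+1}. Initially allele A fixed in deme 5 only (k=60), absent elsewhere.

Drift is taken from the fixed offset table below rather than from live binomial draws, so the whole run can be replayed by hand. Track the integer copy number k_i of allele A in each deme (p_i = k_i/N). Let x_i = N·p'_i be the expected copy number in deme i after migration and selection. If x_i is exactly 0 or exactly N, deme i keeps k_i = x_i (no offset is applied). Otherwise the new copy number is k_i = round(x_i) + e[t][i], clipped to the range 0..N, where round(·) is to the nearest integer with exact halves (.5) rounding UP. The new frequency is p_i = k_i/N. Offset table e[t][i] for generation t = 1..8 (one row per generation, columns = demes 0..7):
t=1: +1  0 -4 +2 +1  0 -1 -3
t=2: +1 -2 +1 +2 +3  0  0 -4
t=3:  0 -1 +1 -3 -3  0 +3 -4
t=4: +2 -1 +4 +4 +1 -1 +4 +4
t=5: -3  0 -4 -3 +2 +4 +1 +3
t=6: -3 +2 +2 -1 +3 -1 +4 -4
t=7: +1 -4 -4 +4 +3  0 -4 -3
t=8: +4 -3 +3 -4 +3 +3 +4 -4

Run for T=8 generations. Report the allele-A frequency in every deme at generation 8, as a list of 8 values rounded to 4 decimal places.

t=0: k=[0 0 0 0 0 60 0 0]
t=1: x=[0.0000 0.0000 0.0000 0.0000 4.1777 51.6922 4.3224 0.0000] k=[0 0 0 0 5 52 3 0]
t=2: x=[0.0000 0.0000 0.0000 0.3415 7.9007 45.4219 6.3945 0.2205] k=[0 0 0 2 11 45 6 0]
t=3: x=[0.0000 0.0000 0.1340 2.4319 12.6927 40.0610 8.5338 0.4408] k=[0 0 1 0 10 40 12 0]
t=4: x=[0.0000 0.0657 0.8236 0.7515 11.3473 36.1245 13.4397 0.8814] k=[0 0 5 5 12 35 17 5]
t=5: x=[0.0000 0.3286 4.4654 5.3685 13.0615 32.3212 17.8047 6.1023] k=[0 0 0 2 15 36 19 9]
t=6: x=[0.0000 0.0000 0.1340 2.7057 15.4942 33.5297 19.8990 10.1033] k=[0 0 2 2 18 33 24 6]
t=7: x=[0.0000 0.1314 1.7826 3.0480 17.8582 31.5118 23.8126 7.5772] k=[0 0 0 7 21 32 20 5]
t=8: x=[0.0000 0.0000 0.4691 7.3302 20.7124 30.5822 20.2022 6.3206] k=[0 0 3 3 24 34 24 2]

[0.0000, 0.0000, 0.0500, 0.0500, 0.4000, 0.5667, 0.4000, 0.0333]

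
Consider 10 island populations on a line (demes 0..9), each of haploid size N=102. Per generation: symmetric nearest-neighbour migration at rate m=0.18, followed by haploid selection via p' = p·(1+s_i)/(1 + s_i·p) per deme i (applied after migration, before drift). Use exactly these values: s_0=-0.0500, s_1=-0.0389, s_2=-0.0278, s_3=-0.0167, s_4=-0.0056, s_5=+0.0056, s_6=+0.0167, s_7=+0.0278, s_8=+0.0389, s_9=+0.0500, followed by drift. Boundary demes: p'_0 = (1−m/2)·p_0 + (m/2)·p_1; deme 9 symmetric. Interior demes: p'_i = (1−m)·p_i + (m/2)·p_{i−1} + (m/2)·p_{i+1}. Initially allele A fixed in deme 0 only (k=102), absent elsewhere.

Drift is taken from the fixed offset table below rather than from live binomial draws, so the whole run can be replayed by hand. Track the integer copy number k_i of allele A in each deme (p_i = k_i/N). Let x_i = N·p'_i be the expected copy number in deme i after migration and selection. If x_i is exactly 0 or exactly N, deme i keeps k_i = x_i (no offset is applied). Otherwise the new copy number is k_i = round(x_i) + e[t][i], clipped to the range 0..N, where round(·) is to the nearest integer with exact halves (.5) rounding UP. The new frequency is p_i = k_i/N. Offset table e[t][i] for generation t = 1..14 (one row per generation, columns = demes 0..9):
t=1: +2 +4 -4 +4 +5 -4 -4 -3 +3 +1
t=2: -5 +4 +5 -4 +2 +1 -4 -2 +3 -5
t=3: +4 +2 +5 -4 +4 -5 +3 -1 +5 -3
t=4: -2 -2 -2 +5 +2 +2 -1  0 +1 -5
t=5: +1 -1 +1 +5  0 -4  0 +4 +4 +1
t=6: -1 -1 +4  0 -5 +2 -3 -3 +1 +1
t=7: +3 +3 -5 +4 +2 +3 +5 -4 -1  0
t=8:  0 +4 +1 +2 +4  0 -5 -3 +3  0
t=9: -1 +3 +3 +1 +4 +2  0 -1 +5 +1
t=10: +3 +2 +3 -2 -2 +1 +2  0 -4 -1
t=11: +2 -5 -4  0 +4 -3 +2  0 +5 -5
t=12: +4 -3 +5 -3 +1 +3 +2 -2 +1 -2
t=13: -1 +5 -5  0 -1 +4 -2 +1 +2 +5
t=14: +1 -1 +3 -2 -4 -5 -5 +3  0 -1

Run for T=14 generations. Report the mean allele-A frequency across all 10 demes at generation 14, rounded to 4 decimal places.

0.1324

t=0: k=[102 0 0 0 0 0 0 0 0 0]
t=1: x=[92.3824 8.8539 0.0000 0.0000 0.0000 0.0000 0.0000 0.0000 0.0000 0.0000] k=[94 13 0 0 0 0 0 0 0 0]
t=2: x=[86.0312 18.5112 1.1378 0.0000 0.0000 0.0000 0.0000 0.0000 0.0000 0.0000] k=[81 23 6 0 0 0 0 0 0 0]
t=3: x=[74.7684 25.9155 6.8086 0.5310 0.0000 0.0000 0.0000 0.0000 0.0000 0.0000] k=[79 28 12 0 0 0 0 0 0 0]
t=4: x=[73.3655 30.2982 12.0570 1.0622 0.0000 0.0000 0.0000 0.0000 0.0000 0.0000] k=[71 28 10 6 0 0 0 0 0 0]
t=5: x=[65.9435 29.4126 10.9807 5.7283 0.5370 0.0000 0.0000 0.0000 0.0000 0.0000] k=[67 28 12 11 1 0 0 0 0 0]
t=6: x=[62.2530 29.2355 13.0263 10.0366 1.8000 0.0905 0.0000 0.0000 0.0000 0.0000] k=[61 28 17 10 0 2 0 0 0 0]
t=7: x=[56.7426 29.1470 16.9576 9.5828 1.0740 1.6490 0.1830 0.0000 0.0000 0.0000] k=[60 32 12 14 3 5 5 0 0 0]
t=8: x=[56.1892 31.8446 13.6433 12.6423 4.1476 4.8457 4.6225 0.4625 0.0000 0.0000] k=[56 36 15 15 8 5 0 0 0 0]
t=9: x=[52.8954 34.9923 16.4964 14.1633 8.3170 4.8457 0.4575 0.0000 0.0000 0.0000] k=[52 38 19 15 12 7 0 0 0 0]
t=10: x=[49.4325 36.6136 19.8946 14.8747 11.7614 6.8556 0.6405 0.0000 0.0000 0.0000] k=[52 39 23 13 10 8 3 0 0 0]
t=11: x=[49.5224 37.7815 23.0334 13.4324 10.0391 7.7700 3.2314 0.2775 0.0000 0.0000] k=[52 33 19 13 14 5 5 0 0 0]
t=12: x=[48.9830 32.5642 19.2754 13.4324 13.0360 5.8407 4.6225 0.4625 0.0000 0.0000] k=[53 30 24 10 14 9 7 0 0 0]
t=13: x=[49.6224 30.6723 22.7773 11.4477 13.1256 9.3172 6.6523 0.6474 0.0000 0.0000] k=[49 36 18 11 12 13 5 2 0 0]
t=14: x=[46.5294 34.6367 18.5581 11.5464 11.9407 12.2501 5.5361 2.1469 0.1870 0.0000] k=[48 34 22 10 8 7 1 5 0 0]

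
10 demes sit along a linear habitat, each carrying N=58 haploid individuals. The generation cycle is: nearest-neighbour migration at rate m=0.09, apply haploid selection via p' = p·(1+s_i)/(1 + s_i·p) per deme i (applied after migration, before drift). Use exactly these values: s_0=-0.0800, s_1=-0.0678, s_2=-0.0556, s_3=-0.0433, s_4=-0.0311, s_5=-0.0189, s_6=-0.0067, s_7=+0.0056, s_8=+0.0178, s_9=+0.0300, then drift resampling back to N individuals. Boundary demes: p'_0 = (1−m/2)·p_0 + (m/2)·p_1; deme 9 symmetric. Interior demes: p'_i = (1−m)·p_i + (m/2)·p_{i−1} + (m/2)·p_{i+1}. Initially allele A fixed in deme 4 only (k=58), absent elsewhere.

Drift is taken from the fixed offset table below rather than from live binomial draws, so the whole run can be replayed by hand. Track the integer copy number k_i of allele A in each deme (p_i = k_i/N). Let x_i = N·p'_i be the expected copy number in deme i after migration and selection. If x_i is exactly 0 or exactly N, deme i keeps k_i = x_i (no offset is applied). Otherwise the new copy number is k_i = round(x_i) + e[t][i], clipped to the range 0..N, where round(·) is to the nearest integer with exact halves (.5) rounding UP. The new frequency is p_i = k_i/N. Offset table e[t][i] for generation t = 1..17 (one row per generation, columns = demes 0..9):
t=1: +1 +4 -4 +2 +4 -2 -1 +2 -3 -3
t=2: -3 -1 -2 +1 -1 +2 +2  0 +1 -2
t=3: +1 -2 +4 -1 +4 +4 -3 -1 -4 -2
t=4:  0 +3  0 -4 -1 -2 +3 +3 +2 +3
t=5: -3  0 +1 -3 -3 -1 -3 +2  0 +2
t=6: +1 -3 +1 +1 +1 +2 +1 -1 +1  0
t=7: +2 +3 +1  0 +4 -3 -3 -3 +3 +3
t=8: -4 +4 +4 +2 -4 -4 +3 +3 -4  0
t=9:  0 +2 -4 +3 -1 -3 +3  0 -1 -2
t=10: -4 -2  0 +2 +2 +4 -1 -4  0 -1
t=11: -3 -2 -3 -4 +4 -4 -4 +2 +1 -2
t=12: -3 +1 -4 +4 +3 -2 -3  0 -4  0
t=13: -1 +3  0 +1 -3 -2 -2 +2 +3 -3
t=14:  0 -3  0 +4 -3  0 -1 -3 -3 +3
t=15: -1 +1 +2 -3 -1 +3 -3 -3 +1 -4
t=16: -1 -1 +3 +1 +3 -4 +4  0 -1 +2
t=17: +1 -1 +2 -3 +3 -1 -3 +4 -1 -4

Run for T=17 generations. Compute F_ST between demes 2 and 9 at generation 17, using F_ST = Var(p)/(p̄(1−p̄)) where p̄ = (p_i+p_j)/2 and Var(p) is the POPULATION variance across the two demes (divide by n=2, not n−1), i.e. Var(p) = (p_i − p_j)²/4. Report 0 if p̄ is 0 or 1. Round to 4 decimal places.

0.0943

t=0: k=[0 0 0 0 58 0 0 0 0 0]
t=1: x=[0.0000 0.0000 0.0000 2.5019 52.6280 2.5629 0.0000 0.0000 0.0000 0.0000] k=[0 0 0 5 57 1 0 0 0 0]
t=2: x=[0.0000 0.0000 0.2125 6.8433 51.9715 3.4132 0.0447 0.0000 0.0000 0.0000] k=[0 0 0 8 51 5 2 0 0 0]
t=3: x=[0.0000 0.0000 0.3401 9.2264 46.7105 6.8193 2.0318 0.0905 0.0000 0.0000] k=[0 0 4 8 51 11 0 0 0 0]
t=4: x=[0.0000 0.1678 3.7921 9.4011 46.9859 12.1210 0.4917 0.0000 0.0000 0.0000] k=[0 3 4 5 46 10 3 0 0 0]
t=5: x=[0.1242 2.7220 3.7921 6.5388 42.1740 11.1323 3.1599 0.1358 0.0000 0.0000] k=[0 3 5 4 39 10 0 2 0 0]
t=6: x=[0.1242 2.7642 4.6160 5.3993 35.6879 10.6876 0.5364 1.8299 0.0916 0.0000] k=[1 0 6 6 37 13 2 1 1 0]
t=7: x=[0.8798 0.2938 5.4413 7.1141 34.0822 13.3875 2.4343 1.0507 0.9717 0.0463] k=[3 3 6 7 38 10 0 0 4 3]
t=8: x=[2.7715 2.9332 5.6132 8.0386 34.9073 10.6432 0.4470 0.1810 3.8377 3.1314] k=[0 7 10 10 31 7 3 3 0 3]
t=9: x=[0.2899 6.4087 9.4055 10.5573 28.5169 7.7707 3.1599 2.8802 0.2748 2.9466] k=[0 8 5 14 28 5 6 3 0 1]
t=10: x=[0.3314 7.0581 5.2599 13.7551 25.8815 5.9769 5.7849 3.0159 0.1832 0.9832] k=[0 5 5 16 28 10 5 0 0 0]
t=11: x=[0.2071 4.4762 5.2170 15.5364 26.1955 10.4209 4.9694 0.2263 0.0000 0.0000] k=[0 2 2 12 30 6 1 2 0 0]
t=12: x=[0.0828 1.7845 2.3192 11.9349 27.6526 6.7405 1.2617 1.8751 0.0916 0.0000] k=[0 3 0 16 31 5 0 2 0 0]
t=13: x=[0.1242 2.5531 0.8081 15.4482 28.6969 5.8440 0.3129 1.8299 0.0916 0.0000] k=[0 6 1 16 26 4 0 4 3 0]
t=14: x=[0.2485 5.1650 1.7976 15.2718 24.1137 4.7265 0.3576 3.7948 2.9592 0.1390] k=[0 2 2 19 21 5 0 1 0 3]
t=15: x=[0.0828 1.7845 2.6182 17.7747 19.7762 5.4008 0.2682 0.9150 0.1832 2.9466] k=[0 3 5 15 19 8 0 0 1 0]
t=16: x=[0.1242 2.7642 5.0881 14.2489 17.9313 8.0025 0.3576 0.0453 0.9259 0.0463] k=[0 2 8 15 21 4 4 0 0 2]
t=17: x=[0.0828 2.0374 7.6567 14.4690 19.5534 4.6822 3.7961 0.1810 0.0916 1.9654] k=[1 1 10 11 23 4 1 4 0 0]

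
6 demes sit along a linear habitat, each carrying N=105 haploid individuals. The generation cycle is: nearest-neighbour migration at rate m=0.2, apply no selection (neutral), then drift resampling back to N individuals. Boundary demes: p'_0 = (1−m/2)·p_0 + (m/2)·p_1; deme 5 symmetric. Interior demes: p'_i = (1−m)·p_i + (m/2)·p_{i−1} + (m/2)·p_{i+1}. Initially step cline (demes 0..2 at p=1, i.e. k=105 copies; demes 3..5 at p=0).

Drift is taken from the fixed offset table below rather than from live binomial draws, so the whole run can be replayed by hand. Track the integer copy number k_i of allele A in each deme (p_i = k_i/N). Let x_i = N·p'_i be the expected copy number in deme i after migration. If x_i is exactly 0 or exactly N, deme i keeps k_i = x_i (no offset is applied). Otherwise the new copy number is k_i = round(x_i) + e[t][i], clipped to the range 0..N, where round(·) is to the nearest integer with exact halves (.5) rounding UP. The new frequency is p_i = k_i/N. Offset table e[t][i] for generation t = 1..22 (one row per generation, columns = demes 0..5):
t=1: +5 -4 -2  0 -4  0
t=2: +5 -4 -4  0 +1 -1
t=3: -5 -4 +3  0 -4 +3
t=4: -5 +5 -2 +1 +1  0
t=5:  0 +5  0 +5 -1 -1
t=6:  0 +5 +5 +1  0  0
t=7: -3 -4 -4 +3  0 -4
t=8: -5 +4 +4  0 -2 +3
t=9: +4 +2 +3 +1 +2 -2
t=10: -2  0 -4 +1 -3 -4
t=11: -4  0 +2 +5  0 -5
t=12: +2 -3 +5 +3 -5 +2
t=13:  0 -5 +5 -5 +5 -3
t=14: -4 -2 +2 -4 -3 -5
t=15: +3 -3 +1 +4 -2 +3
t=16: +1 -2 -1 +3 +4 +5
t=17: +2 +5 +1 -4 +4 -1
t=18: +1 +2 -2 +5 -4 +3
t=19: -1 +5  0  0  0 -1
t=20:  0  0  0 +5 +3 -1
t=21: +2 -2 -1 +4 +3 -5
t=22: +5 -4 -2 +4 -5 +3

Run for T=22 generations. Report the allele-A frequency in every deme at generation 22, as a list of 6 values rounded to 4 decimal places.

[0.8952, 0.7333, 0.6286, 0.5810, 0.2857, 0.1714]

t=0: k=[105 105 105 0 0 0]
t=1: x=[105.0000 105.0000 94.5000 10.5000 0.0000 0.0000] k=[105 105 93 11 0 0]
t=2: x=[105.0000 103.8000 86.0000 18.1000 1.1000 0.0000] k=[105 100 82 18 2 0]
t=3: x=[104.5000 98.7000 77.4000 22.8000 3.4000 0.2000] k=[100 95 80 23 0 3]
t=4: x=[99.5000 94.0000 75.8000 26.4000 2.6000 2.7000] k=[95 99 74 27 4 3]
t=5: x=[95.4000 96.1000 71.8000 29.4000 6.2000 3.1000] k=[95 101 72 34 5 2]
t=6: x=[95.6000 97.5000 71.1000 34.9000 7.6000 2.3000] k=[96 103 76 36 8 2]
t=7: x=[96.7000 99.6000 74.7000 37.2000 10.2000 2.6000] k=[94 96 71 40 10 0]
t=8: x=[94.2000 93.3000 70.4000 40.1000 12.0000 1.0000] k=[89 97 74 40 10 4]
t=9: x=[89.8000 93.9000 72.9000 40.4000 12.4000 4.6000] k=[94 96 76 41 14 3]
t=10: x=[94.2000 93.8000 74.5000 41.8000 15.6000 4.1000] k=[92 94 71 43 13 0]
t=11: x=[92.2000 91.5000 70.5000 42.8000 14.7000 1.3000] k=[88 92 73 48 15 0]
t=12: x=[88.4000 89.7000 72.4000 47.2000 16.8000 1.5000] k=[90 87 77 50 12 4]
t=13: x=[89.7000 86.3000 75.3000 48.9000 15.0000 4.8000] k=[90 81 80 44 20 2]
t=14: x=[89.1000 81.8000 76.5000 45.2000 20.6000 3.8000] k=[85 80 79 41 18 0]
t=15: x=[84.5000 80.4000 75.3000 42.5000 18.5000 1.8000] k=[88 77 76 47 17 5]
t=16: x=[86.9000 78.0000 73.2000 46.9000 18.8000 6.2000] k=[88 76 72 50 23 11]
t=17: x=[86.8000 76.8000 70.2000 49.5000 24.5000 12.2000] k=[89 82 71 46 29 11]
t=18: x=[88.3000 81.6000 69.6000 46.8000 28.9000 12.8000] k=[89 84 68 52 25 16]
t=19: x=[88.5000 82.9000 68.0000 50.9000 26.8000 16.9000] k=[88 88 68 51 27 16]
t=20: x=[88.0000 86.0000 68.3000 50.3000 28.3000 17.1000] k=[88 86 68 55 31 16]
t=21: x=[87.8000 84.4000 68.5000 53.9000 31.9000 17.5000] k=[90 82 68 58 35 13]
t=22: x=[89.2000 81.4000 68.4000 56.7000 35.1000 15.2000] k=[94 77 66 61 30 18]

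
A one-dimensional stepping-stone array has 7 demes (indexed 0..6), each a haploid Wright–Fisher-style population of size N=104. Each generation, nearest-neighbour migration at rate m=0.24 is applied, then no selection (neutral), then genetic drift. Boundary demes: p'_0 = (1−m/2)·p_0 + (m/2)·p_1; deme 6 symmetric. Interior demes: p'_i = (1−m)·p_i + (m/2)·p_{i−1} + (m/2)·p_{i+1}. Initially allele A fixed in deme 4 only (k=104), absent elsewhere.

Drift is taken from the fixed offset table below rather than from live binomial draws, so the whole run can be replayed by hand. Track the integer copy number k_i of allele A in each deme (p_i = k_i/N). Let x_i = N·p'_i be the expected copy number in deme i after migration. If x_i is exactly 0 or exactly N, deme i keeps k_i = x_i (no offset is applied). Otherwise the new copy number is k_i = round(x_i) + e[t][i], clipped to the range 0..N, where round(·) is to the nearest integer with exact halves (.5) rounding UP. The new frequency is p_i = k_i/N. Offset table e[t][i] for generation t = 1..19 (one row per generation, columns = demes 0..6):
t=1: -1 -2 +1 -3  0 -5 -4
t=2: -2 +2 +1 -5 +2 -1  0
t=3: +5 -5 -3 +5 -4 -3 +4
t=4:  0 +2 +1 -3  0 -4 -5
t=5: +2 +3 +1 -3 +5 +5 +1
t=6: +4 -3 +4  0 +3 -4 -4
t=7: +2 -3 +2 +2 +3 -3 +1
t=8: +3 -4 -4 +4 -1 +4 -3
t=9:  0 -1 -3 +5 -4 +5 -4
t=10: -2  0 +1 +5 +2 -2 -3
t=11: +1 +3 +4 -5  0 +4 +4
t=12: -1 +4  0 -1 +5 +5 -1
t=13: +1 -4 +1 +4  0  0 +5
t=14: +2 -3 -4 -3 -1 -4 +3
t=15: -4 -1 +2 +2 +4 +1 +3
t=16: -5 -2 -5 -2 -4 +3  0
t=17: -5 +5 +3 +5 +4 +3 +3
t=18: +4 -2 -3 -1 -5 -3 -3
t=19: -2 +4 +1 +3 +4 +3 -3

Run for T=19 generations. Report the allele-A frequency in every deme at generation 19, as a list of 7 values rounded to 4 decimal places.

t=0: k=[0 0 0 0 104 0 0]
t=1: x=[0.0000 0.0000 0.0000 12.4800 79.0400 12.4800 0.0000] k=[0 0 0 9 79 7 0]
t=2: x=[0.0000 0.0000 1.0800 16.3200 61.9600 14.8000 0.8400] k=[0 0 2 11 64 14 1]
t=3: x=[0.0000 0.2400 2.8400 16.2800 51.6400 18.4400 2.5600] k=[0 0 0 21 48 15 7]
t=4: x=[0.0000 0.0000 2.5200 21.7200 40.8000 18.0000 7.9600] k=[0 0 4 19 41 14 3]
t=5: x=[0.0000 0.4800 5.3200 19.8400 35.1200 15.9200 4.3200] k=[0 3 6 17 40 21 5]
t=6: x=[0.3600 3.0000 6.9600 18.4400 34.9600 21.3600 6.9200] k=[4 0 11 18 38 17 3]
t=7: x=[3.5200 1.8000 10.5200 19.5600 33.0800 17.8400 4.6800] k=[6 0 13 22 36 15 6]
t=8: x=[5.2800 2.2800 12.5200 22.6000 31.8000 16.4400 7.0800] k=[8 0 9 27 31 20 4]
t=9: x=[7.0400 2.0400 10.0800 25.3200 29.2000 19.4000 5.9200] k=[7 1 7 30 25 24 2]
t=10: x=[6.2800 2.4400 9.0400 26.6400 25.4800 21.4800 4.6400] k=[4 2 10 32 27 19 2]
t=11: x=[3.7600 3.2000 11.6800 28.7600 26.6400 17.9200 4.0400] k=[5 6 16 24 27 22 8]
t=12: x=[5.1200 7.0800 15.7600 23.4000 26.0400 20.9200 9.6800] k=[4 11 16 22 31 26 9]
t=13: x=[4.8400 10.7600 16.1200 22.3600 29.3200 24.5600 11.0400] k=[6 7 17 26 29 25 16]
t=14: x=[6.1200 8.0800 16.8800 25.2800 28.1600 24.4000 17.0800] k=[8 5 13 22 27 20 20]
t=15: x=[7.6400 6.3200 13.1200 21.5200 25.5600 20.8400 20.0000] k=[4 5 15 24 30 22 23]
t=16: x=[4.1200 6.0800 14.8800 23.6400 28.3200 23.0800 22.8800] k=[0 4 10 22 24 26 23]
t=17: x=[0.4800 4.2400 10.7200 20.8000 24.0000 25.4000 23.3600] k=[0 9 14 26 28 28 26]
t=18: x=[1.0800 8.5200 14.8400 24.8000 27.7600 27.7600 26.2400] k=[5 7 12 24 23 25 23]
t=19: x=[5.2400 7.3600 12.8400 22.4400 23.3600 24.5200 23.2400] k=[3 11 14 25 27 28 20]

[0.0288, 0.1058, 0.1346, 0.2404, 0.2596, 0.2692, 0.1923]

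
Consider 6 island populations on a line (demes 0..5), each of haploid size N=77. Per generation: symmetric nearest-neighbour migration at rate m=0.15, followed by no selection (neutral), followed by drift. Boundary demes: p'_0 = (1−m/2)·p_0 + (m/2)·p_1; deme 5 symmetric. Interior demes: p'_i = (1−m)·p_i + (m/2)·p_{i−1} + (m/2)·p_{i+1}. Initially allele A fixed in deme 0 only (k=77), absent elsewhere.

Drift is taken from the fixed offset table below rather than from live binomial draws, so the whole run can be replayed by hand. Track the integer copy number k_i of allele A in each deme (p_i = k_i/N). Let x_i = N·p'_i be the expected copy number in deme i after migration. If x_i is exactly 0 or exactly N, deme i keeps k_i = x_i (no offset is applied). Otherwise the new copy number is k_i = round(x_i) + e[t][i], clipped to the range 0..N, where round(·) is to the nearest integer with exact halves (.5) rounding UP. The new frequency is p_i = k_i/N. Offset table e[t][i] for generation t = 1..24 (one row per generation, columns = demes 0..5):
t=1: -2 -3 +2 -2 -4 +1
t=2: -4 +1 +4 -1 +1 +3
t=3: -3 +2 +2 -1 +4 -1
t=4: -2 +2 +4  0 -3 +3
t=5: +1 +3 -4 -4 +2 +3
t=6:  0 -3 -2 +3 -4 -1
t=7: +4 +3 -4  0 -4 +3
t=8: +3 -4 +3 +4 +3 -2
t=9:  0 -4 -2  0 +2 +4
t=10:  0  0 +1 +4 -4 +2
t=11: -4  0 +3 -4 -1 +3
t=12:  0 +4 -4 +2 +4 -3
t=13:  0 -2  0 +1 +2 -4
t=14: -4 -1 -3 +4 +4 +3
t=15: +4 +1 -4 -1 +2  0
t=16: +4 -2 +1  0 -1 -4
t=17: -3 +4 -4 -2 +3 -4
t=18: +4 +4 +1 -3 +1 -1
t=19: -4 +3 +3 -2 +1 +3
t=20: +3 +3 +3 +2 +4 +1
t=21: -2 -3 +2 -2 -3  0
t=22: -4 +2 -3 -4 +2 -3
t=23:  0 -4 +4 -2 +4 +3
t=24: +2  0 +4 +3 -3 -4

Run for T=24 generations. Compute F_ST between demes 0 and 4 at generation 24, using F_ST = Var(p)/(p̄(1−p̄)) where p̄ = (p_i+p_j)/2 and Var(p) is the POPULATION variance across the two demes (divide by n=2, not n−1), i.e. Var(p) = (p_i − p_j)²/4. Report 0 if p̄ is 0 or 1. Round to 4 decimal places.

t=0: k=[77 0 0 0 0 0]
t=1: x=[71.2250 5.7750 0.0000 0.0000 0.0000 0.0000] k=[69 3 0 0 0 0]
t=2: x=[64.0500 7.7250 0.2250 0.0000 0.0000 0.0000] k=[60 9 4 0 0 0]
t=3: x=[56.1750 12.4500 4.0750 0.3000 0.0000 0.0000] k=[53 14 6 0 0 0]
t=4: x=[50.0750 16.3250 6.1500 0.4500 0.0000 0.0000] k=[48 18 10 0 0 0]
t=5: x=[45.7500 19.6500 9.8500 0.7500 0.0000 0.0000] k=[47 23 6 0 0 0]
t=6: x=[45.2000 23.5250 6.8250 0.4500 0.0000 0.0000] k=[45 21 5 3 0 0]
t=7: x=[43.2000 21.6000 6.0500 2.9250 0.2250 0.0000] k=[47 25 2 3 0 0]
t=8: x=[45.3500 24.9250 3.8000 2.7000 0.2250 0.0000] k=[48 21 7 7 3 0]
t=9: x=[45.9750 21.9750 8.0500 6.7000 3.0750 0.2250] k=[46 18 6 7 5 4]
t=10: x=[43.9000 19.2000 6.9750 6.7750 5.0750 4.0750] k=[44 19 8 11 1 6]
t=11: x=[42.1250 20.0500 9.0500 10.0250 2.1250 5.6250] k=[38 20 12 6 1 9]
t=12: x=[36.6500 20.7500 12.1500 6.0750 1.9750 8.4000] k=[37 25 8 8 6 5]
t=13: x=[36.1000 24.6250 9.2750 7.8500 6.0750 5.0750] k=[36 23 9 9 8 1]
t=14: x=[35.0250 22.9250 10.0500 8.9250 7.5500 1.5250] k=[31 22 7 13 12 5]
t=15: x=[30.3250 21.5500 8.5750 12.4750 11.5500 5.5250] k=[34 23 5 11 14 6]
t=16: x=[33.1750 22.4750 6.8000 10.7750 13.1750 6.6000] k=[37 20 8 11 12 3]
t=17: x=[35.7250 20.3750 9.1250 10.8500 11.2500 3.6750] k=[33 24 5 9 14 0]
t=18: x=[32.3250 23.2500 6.7250 9.0750 12.5750 1.0500] k=[36 27 8 6 14 0]
t=19: x=[35.3250 26.2500 9.2750 6.7500 12.3500 1.0500] k=[31 29 12 5 13 4]
t=20: x=[30.8500 27.8750 12.7500 6.1250 11.7250 4.6750] k=[34 31 16 8 16 6]
t=21: x=[33.7750 30.1000 16.5250 9.2000 14.6500 6.7500] k=[32 27 19 7 12 7]
t=22: x=[31.6250 26.7750 18.7000 8.2750 11.2500 7.3750] k=[28 29 16 4 13 4]
t=23: x=[28.0750 27.9500 16.0750 5.5750 11.6500 4.6750] k=[28 24 20 4 16 8]
t=24: x=[27.7000 24.0000 19.1000 6.1000 14.5000 8.6000] k=[30 24 23 9 12 5]

0.0689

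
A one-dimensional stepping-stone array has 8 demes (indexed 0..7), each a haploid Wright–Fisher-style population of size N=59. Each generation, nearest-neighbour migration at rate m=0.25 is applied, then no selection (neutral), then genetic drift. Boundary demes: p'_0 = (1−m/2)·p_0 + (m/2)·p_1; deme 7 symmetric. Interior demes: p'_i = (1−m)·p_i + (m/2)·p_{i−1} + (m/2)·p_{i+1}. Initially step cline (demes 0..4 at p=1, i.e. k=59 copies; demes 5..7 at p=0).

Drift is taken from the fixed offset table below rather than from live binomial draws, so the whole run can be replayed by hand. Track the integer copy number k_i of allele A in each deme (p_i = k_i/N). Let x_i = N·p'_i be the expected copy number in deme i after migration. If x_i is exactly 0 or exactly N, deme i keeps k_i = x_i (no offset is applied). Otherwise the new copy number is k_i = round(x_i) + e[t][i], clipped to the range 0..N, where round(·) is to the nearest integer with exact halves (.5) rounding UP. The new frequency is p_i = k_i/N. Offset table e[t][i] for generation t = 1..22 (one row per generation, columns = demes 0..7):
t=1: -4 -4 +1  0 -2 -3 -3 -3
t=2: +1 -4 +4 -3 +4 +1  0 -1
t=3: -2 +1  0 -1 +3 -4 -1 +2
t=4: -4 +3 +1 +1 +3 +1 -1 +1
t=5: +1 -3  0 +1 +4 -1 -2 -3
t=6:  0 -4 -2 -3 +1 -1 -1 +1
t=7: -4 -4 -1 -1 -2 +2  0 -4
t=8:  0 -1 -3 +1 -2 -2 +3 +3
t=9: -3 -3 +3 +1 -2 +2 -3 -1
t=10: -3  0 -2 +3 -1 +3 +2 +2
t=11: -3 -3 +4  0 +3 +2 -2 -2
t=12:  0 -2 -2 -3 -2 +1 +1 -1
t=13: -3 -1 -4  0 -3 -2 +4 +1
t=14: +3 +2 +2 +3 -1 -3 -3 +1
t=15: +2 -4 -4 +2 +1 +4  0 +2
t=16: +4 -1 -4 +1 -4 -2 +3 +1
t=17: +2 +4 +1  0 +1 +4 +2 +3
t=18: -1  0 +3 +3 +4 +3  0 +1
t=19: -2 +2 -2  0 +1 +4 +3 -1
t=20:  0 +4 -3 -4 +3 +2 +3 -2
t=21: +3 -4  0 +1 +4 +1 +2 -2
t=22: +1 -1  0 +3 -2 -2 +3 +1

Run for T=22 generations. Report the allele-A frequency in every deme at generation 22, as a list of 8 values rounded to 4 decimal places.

[0.9492, 0.8305, 0.7627, 0.7797, 0.7119, 0.5932, 0.5424, 0.3220]

t=0: k=[59 59 59 59 59 0 0 0]
t=1: x=[59.0000 59.0000 59.0000 59.0000 51.6250 7.3750 0.0000 0.0000] k=[59 59 59 59 50 4 0 0]
t=2: x=[59.0000 59.0000 59.0000 57.8750 45.3750 9.2500 0.5000 0.0000] k=[59 59 59 55 49 10 1 0]
t=3: x=[59.0000 59.0000 58.5000 54.7500 44.8750 13.7500 2.0000 0.1250] k=[59 59 59 54 48 10 1 2]
t=4: x=[59.0000 59.0000 58.3750 53.8750 44.0000 13.6250 2.2500 1.8750] k=[59 59 59 55 47 15 1 3]
t=5: x=[59.0000 59.0000 58.5000 54.5000 44.0000 17.2500 3.0000 2.7500] k=[59 59 59 56 48 16 1 0]
t=6: x=[59.0000 59.0000 58.6250 55.3750 45.0000 18.1250 2.7500 0.1250] k=[59 59 57 52 46 17 2 1]
t=7: x=[59.0000 58.7500 56.6250 51.8750 43.1250 18.7500 3.7500 1.1250] k=[59 55 56 51 41 21 4 0]
t=8: x=[58.5000 55.6250 55.2500 50.3750 39.7500 21.3750 5.6250 0.5000] k=[59 55 52 51 38 19 9 4]
t=9: x=[58.5000 55.1250 52.2500 49.5000 37.2500 20.1250 9.6250 4.6250] k=[56 52 55 51 35 22 7 4]
t=10: x=[55.5000 52.8750 54.1250 49.5000 35.3750 21.7500 8.5000 4.3750] k=[53 53 52 53 34 25 11 6]
t=11: x=[53.0000 52.8750 52.2500 50.5000 35.2500 24.3750 12.1250 6.6250] k=[50 50 56 51 38 26 10 5]
t=12: x=[50.0000 50.7500 54.6250 50.0000 38.1250 25.5000 11.3750 5.6250] k=[50 49 53 47 36 27 12 5]
t=13: x=[49.8750 49.6250 51.7500 46.3750 36.2500 26.2500 13.0000 5.8750] k=[47 49 48 46 33 24 17 7]
t=14: x=[47.2500 48.6250 47.8750 44.6250 33.5000 24.2500 16.6250 8.2500] k=[50 51 50 48 33 21 14 9]
t=15: x=[50.1250 50.7500 49.8750 46.3750 33.3750 21.6250 14.2500 9.6250] k=[52 47 46 48 34 26 14 12]
t=16: x=[51.3750 47.5000 46.3750 46.0000 34.7500 25.5000 15.2500 12.2500] k=[55 47 42 47 31 24 18 13]
t=17: x=[54.0000 47.3750 43.2500 44.3750 32.1250 24.1250 18.1250 13.6250] k=[56 51 44 44 33 28 20 17]
t=18: x=[55.3750 50.7500 44.8750 42.6250 33.7500 27.6250 20.6250 17.3750] k=[54 51 48 46 38 31 21 18]
t=19: x=[53.6250 51.0000 48.1250 45.2500 38.1250 30.6250 21.8750 18.3750] k=[52 53 46 45 39 35 25 17]
t=20: x=[52.1250 52.0000 46.7500 44.3750 39.2500 34.2500 25.2500 18.0000] k=[52 56 44 40 42 36 28 16]
t=21: x=[52.5000 54.0000 45.0000 40.7500 41.0000 35.7500 27.5000 17.5000] k=[56 50 45 42 45 37 30 16]
t=22: x=[55.2500 50.1250 45.2500 42.7500 43.6250 37.1250 29.1250 17.7500] k=[56 49 45 46 42 35 32 19]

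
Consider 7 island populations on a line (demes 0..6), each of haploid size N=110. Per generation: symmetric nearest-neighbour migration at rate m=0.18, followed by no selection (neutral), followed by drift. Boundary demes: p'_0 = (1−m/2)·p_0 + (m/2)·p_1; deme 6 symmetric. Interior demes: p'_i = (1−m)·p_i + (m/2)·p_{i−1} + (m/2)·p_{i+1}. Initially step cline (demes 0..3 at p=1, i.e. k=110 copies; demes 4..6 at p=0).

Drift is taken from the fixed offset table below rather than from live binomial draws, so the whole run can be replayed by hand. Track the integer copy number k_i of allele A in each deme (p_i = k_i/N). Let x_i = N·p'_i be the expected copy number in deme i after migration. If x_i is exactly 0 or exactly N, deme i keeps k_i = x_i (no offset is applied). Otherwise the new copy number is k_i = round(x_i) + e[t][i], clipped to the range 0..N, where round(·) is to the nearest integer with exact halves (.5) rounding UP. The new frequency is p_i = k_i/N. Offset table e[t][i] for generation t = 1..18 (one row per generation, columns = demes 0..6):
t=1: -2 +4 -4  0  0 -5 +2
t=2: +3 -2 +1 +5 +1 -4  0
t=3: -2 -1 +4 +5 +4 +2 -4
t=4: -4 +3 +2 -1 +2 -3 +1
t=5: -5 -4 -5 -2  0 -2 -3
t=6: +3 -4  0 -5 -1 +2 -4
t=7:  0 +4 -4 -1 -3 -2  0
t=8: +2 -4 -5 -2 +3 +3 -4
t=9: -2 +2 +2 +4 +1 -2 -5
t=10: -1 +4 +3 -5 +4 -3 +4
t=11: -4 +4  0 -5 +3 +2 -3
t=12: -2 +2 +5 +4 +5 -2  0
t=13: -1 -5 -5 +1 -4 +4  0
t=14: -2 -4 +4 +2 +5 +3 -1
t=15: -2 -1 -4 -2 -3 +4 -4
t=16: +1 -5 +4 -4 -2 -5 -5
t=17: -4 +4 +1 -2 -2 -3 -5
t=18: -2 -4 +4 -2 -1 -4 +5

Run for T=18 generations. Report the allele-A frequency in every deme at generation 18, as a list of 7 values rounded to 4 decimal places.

[0.8273, 0.8273, 0.8364, 0.5727, 0.3909, 0.1545, 0.0636]

t=0: k=[110 110 110 110 0 0 0]
t=1: x=[110.0000 110.0000 110.0000 100.1000 9.9000 0.0000 0.0000] k=[110 110 110 100 10 0 0]
t=2: x=[110.0000 110.0000 109.1000 92.8000 17.2000 0.9000 0.0000] k=[110 110 110 98 18 0 0]
t=3: x=[110.0000 110.0000 108.9200 91.8800 23.5800 1.6200 0.0000] k=[110 110 110 97 28 4 0]
t=4: x=[110.0000 110.0000 108.8300 91.9600 32.0500 5.8000 0.3600] k=[110 110 110 91 34 3 1]
t=5: x=[110.0000 110.0000 108.2900 87.5800 36.3400 5.6100 1.1800] k=[110 110 103 86 36 4 0]
t=6: x=[110.0000 109.3700 102.1000 83.0300 37.6200 6.5200 0.3600] k=[110 105 102 78 37 9 0]
t=7: x=[109.5500 105.1800 100.1100 76.4700 38.1700 10.7100 0.8100] k=[110 109 96 75 35 9 1]
t=8: x=[109.9100 107.9200 95.2800 73.2900 36.2600 10.6200 1.7200] k=[110 104 90 71 39 14 0]
t=9: x=[109.4600 103.2800 89.5500 69.8300 39.6300 14.9900 1.2600] k=[107 105 92 74 41 13 0]
t=10: x=[106.8200 104.0100 91.5500 72.6500 41.4500 14.3500 1.1700] k=[106 108 95 68 45 11 5]
t=11: x=[106.1800 106.6500 93.7400 68.3600 44.0100 13.5200 5.5400] k=[102 110 94 63 47 16 3]
t=12: x=[102.7200 107.8400 92.6500 64.3500 45.6500 17.6200 4.1700] k=[101 110 98 68 51 16 4]
t=13: x=[101.8100 108.1100 96.3800 69.1700 49.3800 18.0700 5.0800] k=[101 103 91 70 45 22 5]
t=14: x=[101.1800 101.7400 90.1900 69.6400 45.1800 22.5400 6.5300] k=[99 98 94 72 50 26 6]
t=15: x=[98.9100 97.7300 92.3800 72.0000 49.8200 26.3600 7.8000] k=[97 97 88 70 47 30 4]
t=16: x=[97.0000 96.1900 87.1900 69.5500 47.5400 29.1900 6.3400] k=[98 91 91 66 46 24 1]
t=17: x=[97.3700 91.6300 88.7500 66.4500 45.8200 23.9100 3.0700] k=[93 96 90 64 44 21 0]
t=18: x=[93.2700 95.1900 88.2000 64.5400 43.7300 21.1800 1.8900] k=[91 91 92 63 43 17 7]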